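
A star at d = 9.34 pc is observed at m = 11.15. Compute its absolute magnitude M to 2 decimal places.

M = m − 5 log₁₀(d/10 pc) = 11.15 − 5 log₁₀(9.34/10)
  = 11.15 − 5 × -0.030 = 11.15 − -0.15 = 11.30.

11.30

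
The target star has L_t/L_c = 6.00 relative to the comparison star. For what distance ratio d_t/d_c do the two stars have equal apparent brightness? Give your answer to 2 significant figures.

2.4

Equal flux requires L_t/d_t² = L_c/d_c², so d_t/d_c = √(L_t/L_c)
= √(6.00) = 2.449.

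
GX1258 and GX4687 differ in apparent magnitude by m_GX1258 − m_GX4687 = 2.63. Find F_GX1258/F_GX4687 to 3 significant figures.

F_GX1258/F_GX4687 = 10^(−(m_GX1258 − m_GX4687)/2.5) = 10^(-2.63/2.5) = 10^-1.052 = 0.08872.

0.0887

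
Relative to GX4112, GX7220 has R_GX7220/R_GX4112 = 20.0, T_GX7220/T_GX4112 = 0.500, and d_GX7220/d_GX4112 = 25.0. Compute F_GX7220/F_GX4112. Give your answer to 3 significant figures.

0.0400

L_GX7220/L_GX4112 = (R_GX7220/R_GX4112)²(T_GX7220/T_GX4112)⁴ = (20.0)² × (0.500)⁴ = 25.00.
F_GX7220/F_GX4112 = (L_GX7220/L_GX4112)/(d_GX7220/d_GX4112)² = 25.00 / (25.0)² = 0.04000.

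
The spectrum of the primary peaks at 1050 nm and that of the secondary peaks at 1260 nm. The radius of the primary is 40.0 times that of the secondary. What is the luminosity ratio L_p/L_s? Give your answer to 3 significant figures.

3.32×10^3

Wien's law gives T ∝ 1/λ_max, so T_p/T_s = λ_s/λ_p = 1260/1050 = 1.200.
Then L ∝ R²T⁴ gives L_p/L_s = (40.0)² × (1.200)⁴ = 1600 × 2.074 = 3318.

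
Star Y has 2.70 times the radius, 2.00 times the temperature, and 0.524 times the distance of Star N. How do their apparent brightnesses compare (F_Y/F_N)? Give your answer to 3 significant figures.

L_Y/L_N = (R_Y/R_N)²(T_Y/T_N)⁴ = (2.70)² × (2.00)⁴ = 116.6.
F_Y/F_N = (L_Y/L_N)/(d_Y/d_N)² = 116.6 / (0.524)² = 424.8.

425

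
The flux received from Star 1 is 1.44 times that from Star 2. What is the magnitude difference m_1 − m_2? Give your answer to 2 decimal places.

-0.40

m_1 − m_2 = −2.5 log₁₀(F_1/F_2) = −2.5 log₁₀(1.44) = −2.5 × (0.158) = -0.396.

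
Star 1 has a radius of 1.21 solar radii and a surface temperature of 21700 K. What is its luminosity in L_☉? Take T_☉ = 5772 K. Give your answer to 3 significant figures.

L/L_☉ = (R/R_☉)² (T/T_☉)⁴ = (1.21)² × (21700/5772)⁴
       = 1.464 × (3.760)⁴ = 1.464 × 199.8 = 292.5.

292 L_☉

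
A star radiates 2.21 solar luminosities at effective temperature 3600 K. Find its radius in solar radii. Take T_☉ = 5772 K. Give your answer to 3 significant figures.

3.82 solar radii

R/R_☉ = √(L/L_☉) / (T/T_☉)² = √(2.21) / (0.6237)²
       = 1.487 / 0.3890 = 3.822.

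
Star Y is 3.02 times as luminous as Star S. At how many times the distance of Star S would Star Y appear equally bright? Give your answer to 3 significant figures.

Equal flux requires L_Y/d_Y² = L_S/d_S², so d_Y/d_S = √(L_Y/L_S)
= √(3.02) = 1.738.

1.74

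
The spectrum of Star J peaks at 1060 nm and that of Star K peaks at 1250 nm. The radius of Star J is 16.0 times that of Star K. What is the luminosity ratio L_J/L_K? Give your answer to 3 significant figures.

Wien's law gives T ∝ 1/λ_max, so T_J/T_K = λ_K/λ_J = 1250/1060 = 1.179.
Then L ∝ R²T⁴ gives L_J/L_K = (16.0)² × (1.179)⁴ = 256.0 × 1.934 = 495.1.

495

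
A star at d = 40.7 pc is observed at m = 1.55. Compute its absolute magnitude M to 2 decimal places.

M = m − 5 log₁₀(d/10 pc) = 1.55 − 5 log₁₀(40.7/10)
  = 1.55 − 5 × 0.610 = 1.55 − 3.05 = -1.50.

-1.50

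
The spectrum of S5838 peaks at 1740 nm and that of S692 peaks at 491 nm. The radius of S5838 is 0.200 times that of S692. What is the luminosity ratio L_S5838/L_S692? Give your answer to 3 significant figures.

2.54×10^-4

Wien's law gives T ∝ 1/λ_max, so T_S5838/T_S692 = λ_S692/λ_S5838 = 491/1740 = 0.2822.
Then L ∝ R²T⁴ gives L_S5838/L_S692 = (0.200)² × (0.2822)⁴ = 0.04000 × 0.006341 = 2.536×10^-4.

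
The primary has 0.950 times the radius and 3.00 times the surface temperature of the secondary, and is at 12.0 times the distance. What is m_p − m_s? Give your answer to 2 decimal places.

0.74

L_p/L_s = (0.950)²(3.00)⁴ = 73.10.
F_p/F_s = (L_p/L_s)/(d_p/d_s)² = 73.10/144.0 = 0.5077.
m_p − m_s = −2.5 log₁₀(0.5077) = 0.74.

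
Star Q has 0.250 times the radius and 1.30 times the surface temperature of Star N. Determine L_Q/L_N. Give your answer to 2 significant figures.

From the Stefan–Boltzmann law, L ∝ R²T⁴, so
L_Q/L_N = (R_Q/R_N)² (T_Q/T_N)⁴ = (0.250)² × (1.30)⁴ = 0.06250 × 2.856 = 0.1785.

0.18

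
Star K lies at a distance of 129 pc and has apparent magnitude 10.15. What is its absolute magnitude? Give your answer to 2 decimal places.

4.60

M = m − 5 log₁₀(d/10 pc) = 10.15 − 5 log₁₀(129/10)
  = 10.15 − 5 × 1.111 = 10.15 − 5.55 = 4.60.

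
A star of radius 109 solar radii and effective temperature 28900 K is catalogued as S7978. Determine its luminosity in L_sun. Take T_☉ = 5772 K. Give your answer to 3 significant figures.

L/L_☉ = (R/R_☉)² (T/T_☉)⁴ = (109)² × (28900/5772)⁴
       = 1.188×10^4 × (5.007)⁴ = 1.188×10^4 × 628.5 = 7.467×10^6.

7.47×10^6 L_sun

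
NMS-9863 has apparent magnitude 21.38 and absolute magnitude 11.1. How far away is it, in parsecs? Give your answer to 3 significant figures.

1.14×10^3 pc

m − M = 5 log₁₀(d/10 pc)
21.38 − (11.1) = 10.28 = 5 log₁₀(d/10)
d = 10 × 10^(10.28/5) = 10 × 10^2.056 = 1138 pc.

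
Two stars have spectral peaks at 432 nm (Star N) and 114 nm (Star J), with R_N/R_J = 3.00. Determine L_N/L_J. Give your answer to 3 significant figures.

Wien's law gives T ∝ 1/λ_max, so T_N/T_J = λ_J/λ_N = 114/432 = 0.2639.
Then L ∝ R²T⁴ gives L_N/L_J = (3.00)² × (0.2639)⁴ = 9.000 × 0.004849 = 0.04364.

0.0436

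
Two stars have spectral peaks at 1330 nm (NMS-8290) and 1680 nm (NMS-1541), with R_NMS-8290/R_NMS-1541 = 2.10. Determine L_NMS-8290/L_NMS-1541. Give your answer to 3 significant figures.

Wien's law gives T ∝ 1/λ_max, so T_NMS-8290/T_NMS-1541 = λ_NMS-1541/λ_NMS-8290 = 1680/1330 = 1.263.
Then L ∝ R²T⁴ gives L_NMS-8290/L_NMS-1541 = (2.10)² × (1.263)⁴ = 4.410 × 2.546 = 11.23.

11.2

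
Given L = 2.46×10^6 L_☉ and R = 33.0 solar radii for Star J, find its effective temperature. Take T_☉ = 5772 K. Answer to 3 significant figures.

T/T_☉ = (L/L_☉)^(1/4) / (R/R_☉)^(1/2)
T = 5772 × (2.46×10^6)^(1/4) / √(33.0) = 5772 × 39.60 / 5.745 = 3.979×10^4 K.

3.98×10^4 K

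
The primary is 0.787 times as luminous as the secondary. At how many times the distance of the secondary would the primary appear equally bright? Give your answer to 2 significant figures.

0.89

Equal flux requires L_p/d_p² = L_s/d_s², so d_p/d_s = √(L_p/L_s)
= √(0.787) = 0.8871.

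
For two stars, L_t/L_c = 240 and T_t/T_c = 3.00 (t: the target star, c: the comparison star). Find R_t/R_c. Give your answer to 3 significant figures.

1.72

L ∝ R²T⁴ gives R ∝ √L / T², so
R_t/R_c = √(240) / (3.00)² = 15.49 / 9.000 = 1.721.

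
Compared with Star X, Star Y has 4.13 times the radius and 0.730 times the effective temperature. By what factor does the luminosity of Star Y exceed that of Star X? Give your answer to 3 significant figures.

4.84

From the Stefan–Boltzmann law, L ∝ R²T⁴, so
L_Y/L_X = (R_Y/R_X)² (T_Y/T_X)⁴ = (4.13)² × (0.730)⁴ = 17.06 × 0.2840 = 4.844.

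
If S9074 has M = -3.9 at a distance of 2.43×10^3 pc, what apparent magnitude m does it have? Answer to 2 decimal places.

m = M + 5 log₁₀(d/10 pc) = -3.9 + 5 log₁₀(2.43×10^3/10)
  = -3.9 + 5 × 2.386 = -3.9 + 11.93 = 8.03.

8.03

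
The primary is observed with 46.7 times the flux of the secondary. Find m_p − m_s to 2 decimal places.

-4.17

m_p − m_s = −2.5 log₁₀(F_p/F_s) = −2.5 log₁₀(46.7) = −2.5 × (1.669) = -4.173.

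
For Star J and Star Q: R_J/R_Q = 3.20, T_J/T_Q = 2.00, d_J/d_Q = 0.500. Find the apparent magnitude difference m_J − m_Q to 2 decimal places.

L_J/L_Q = (3.20)²(2.00)⁴ = 163.8.
F_J/F_Q = (L_J/L_Q)/(d_J/d_Q)² = 163.8/0.2500 = 655.4.
m_J − m_Q = −2.5 log₁₀(655.4) = -7.04.

-7.04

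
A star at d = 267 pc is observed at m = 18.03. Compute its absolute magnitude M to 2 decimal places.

M = m − 5 log₁₀(d/10 pc) = 18.03 − 5 log₁₀(267/10)
  = 18.03 − 5 × 1.427 = 18.03 − 7.13 = 10.90.

10.90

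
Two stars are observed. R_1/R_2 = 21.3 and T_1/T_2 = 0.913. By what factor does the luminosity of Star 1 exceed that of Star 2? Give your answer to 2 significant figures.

From the Stefan–Boltzmann law, L ∝ R²T⁴, so
L_1/L_2 = (R_1/R_2)² (T_1/T_2)⁴ = (21.3)² × (0.913)⁴ = 453.7 × 0.6948 = 315.2.

3.2×10^2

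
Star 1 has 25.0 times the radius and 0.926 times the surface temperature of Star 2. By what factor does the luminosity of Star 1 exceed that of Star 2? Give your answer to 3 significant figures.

460

From the Stefan–Boltzmann law, L ∝ R²T⁴, so
L_1/L_2 = (R_1/R_2)² (T_1/T_2)⁴ = (25.0)² × (0.926)⁴ = 625.0 × 0.7353 = 459.5.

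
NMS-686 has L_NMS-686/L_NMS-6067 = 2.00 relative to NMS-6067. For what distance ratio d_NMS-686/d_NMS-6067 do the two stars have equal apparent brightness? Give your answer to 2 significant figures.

1.4

Equal flux requires L_NMS-686/d_NMS-686² = L_NMS-6067/d_NMS-6067², so d_NMS-686/d_NMS-6067 = √(L_NMS-686/L_NMS-6067)
= √(2.00) = 1.414.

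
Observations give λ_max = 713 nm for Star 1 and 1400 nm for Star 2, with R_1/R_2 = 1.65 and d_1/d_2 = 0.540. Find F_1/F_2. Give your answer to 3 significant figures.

Wien's law: T_1/T_2 = λ_2/λ_1 = 1400/713 = 1.964.
L_1/L_2 = (R_1/R_2)²(T_1/T_2)⁴ = (1.65)²(1.964)⁴ = 40.47.
F_1/F_2 = (L_1/L_2)/(d_1/d_2)² = 40.47/(0.540)² = 138.8.

139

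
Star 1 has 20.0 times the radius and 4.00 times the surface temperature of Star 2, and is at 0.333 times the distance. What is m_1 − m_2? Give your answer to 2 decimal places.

-14.91

L_1/L_2 = (20.0)²(4.00)⁴ = 1.024×10^5.
F_1/F_2 = (L_1/L_2)/(d_1/d_2)² = 1.024×10^5/0.1109 = 9.234×10^5.
m_1 − m_2 = −2.5 log₁₀(9.234×10^5) = -14.91.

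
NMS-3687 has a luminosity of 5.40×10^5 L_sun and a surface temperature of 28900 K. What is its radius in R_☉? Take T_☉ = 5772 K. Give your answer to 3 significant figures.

R/R_☉ = √(L/L_☉) / (T/T_☉)² = √(5.40×10^5) / (5.007)²
       = 734.8 / 25.07 = 29.31.

29.3 R_☉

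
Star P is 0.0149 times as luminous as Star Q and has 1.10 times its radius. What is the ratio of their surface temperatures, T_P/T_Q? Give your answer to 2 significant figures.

L ∝ R²T⁴ gives T ∝ (L/R²)^(1/4), so
T_P/T_Q = (0.0149 / 1.10²)^(1/4) = (0.01231)^(1/4) = 0.3331.

0.33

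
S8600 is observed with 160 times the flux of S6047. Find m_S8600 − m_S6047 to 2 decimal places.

-5.51

m_S8600 − m_S6047 = −2.5 log₁₀(F_S8600/F_S6047) = −2.5 log₁₀(160) = −2.5 × (2.204) = -5.510.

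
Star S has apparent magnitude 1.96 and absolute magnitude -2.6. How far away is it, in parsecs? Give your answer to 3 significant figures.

81.7 pc

m − M = 5 log₁₀(d/10 pc)
1.96 − (-2.6) = 4.56 = 5 log₁₀(d/10)
d = 10 × 10^(4.56/5) = 10 × 10^0.912 = 81.66 pc.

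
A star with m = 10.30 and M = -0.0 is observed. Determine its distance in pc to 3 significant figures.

m − M = 5 log₁₀(d/10 pc)
10.30 − (-0.0) = 10.30 = 5 log₁₀(d/10)
d = 10 × 10^(10.30/5) = 10 × 10^2.060 = 1148 pc.

1.15×10^3 pc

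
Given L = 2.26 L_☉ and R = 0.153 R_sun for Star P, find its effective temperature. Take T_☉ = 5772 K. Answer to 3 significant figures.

T/T_☉ = (L/L_☉)^(1/4) / (R/R_☉)^(1/2)
T = 5772 × (2.26)^(1/4) / √(0.153) = 5772 × 1.226 / 0.3912 = 1.809×10^4 K.

1.81×10^4 K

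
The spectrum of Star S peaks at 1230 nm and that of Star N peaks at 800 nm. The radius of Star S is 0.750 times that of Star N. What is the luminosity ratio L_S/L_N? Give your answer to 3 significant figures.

Wien's law gives T ∝ 1/λ_max, so T_S/T_N = λ_N/λ_S = 800/1230 = 0.6504.
Then L ∝ R²T⁴ gives L_S/L_N = (0.750)² × (0.6504)⁴ = 0.5625 × 0.1790 = 0.1007.

0.101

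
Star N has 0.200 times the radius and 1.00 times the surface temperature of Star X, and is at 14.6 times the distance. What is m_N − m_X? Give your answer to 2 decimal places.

9.32

L_N/L_X = (0.200)²(1.00)⁴ = 0.04000.
F_N/F_X = (L_N/L_X)/(d_N/d_X)² = 0.04000/213.2 = 1.877×10^-4.
m_N − m_X = −2.5 log₁₀(1.877×10^-4) = 9.32.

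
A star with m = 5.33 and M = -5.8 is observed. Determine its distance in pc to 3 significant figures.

m − M = 5 log₁₀(d/10 pc)
5.33 − (-5.8) = 11.13 = 5 log₁₀(d/10)
d = 10 × 10^(11.13/5) = 10 × 10^2.226 = 1683 pc.

1.68×10^3 pc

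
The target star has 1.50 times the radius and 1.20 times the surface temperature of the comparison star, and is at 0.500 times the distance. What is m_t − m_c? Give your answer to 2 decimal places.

L_t/L_c = (1.50)²(1.20)⁴ = 4.666.
F_t/F_c = (L_t/L_c)/(d_t/d_c)² = 4.666/0.2500 = 18.66.
m_t − m_c = −2.5 log₁₀(18.66) = -3.18.

-3.18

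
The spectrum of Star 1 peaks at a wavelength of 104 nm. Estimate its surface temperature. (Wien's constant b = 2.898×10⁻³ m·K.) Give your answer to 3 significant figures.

T = b/λ_max = 2.898×10⁻³ / (104×10⁻⁹) = 2.787×10^4 K.

2.79×10^4 K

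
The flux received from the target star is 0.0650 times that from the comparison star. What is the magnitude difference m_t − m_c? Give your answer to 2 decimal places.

m_t − m_c = −2.5 log₁₀(F_t/F_c) = −2.5 log₁₀(0.0650) = −2.5 × (-1.187) = 2.968.

2.97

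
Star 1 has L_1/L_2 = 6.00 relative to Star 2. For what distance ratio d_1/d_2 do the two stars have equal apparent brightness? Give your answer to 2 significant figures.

2.4

Equal flux requires L_1/d_1² = L_2/d_2², so d_1/d_2 = √(L_1/L_2)
= √(6.00) = 2.449.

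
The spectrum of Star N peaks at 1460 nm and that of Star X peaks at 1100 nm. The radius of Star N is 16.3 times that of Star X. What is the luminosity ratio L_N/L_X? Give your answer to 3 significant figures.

85.6

Wien's law gives T ∝ 1/λ_max, so T_N/T_X = λ_X/λ_N = 1100/1460 = 0.7534.
Then L ∝ R²T⁴ gives L_N/L_X = (16.3)² × (0.7534)⁴ = 265.7 × 0.3222 = 85.61.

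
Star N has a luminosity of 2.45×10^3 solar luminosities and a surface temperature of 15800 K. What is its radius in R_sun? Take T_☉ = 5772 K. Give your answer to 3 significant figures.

R/R_☉ = √(L/L_☉) / (T/T_☉)² = √(2.45×10^3) / (2.737)²
       = 49.50 / 7.493 = 6.606.

6.61 R_sun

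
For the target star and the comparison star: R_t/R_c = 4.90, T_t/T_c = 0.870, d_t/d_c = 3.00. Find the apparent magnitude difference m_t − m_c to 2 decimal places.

-0.46

L_t/L_c = (4.90)²(0.870)⁴ = 13.76.
F_t/F_c = (L_t/L_c)/(d_t/d_c)² = 13.76/9.000 = 1.528.
m_t − m_c = −2.5 log₁₀(1.528) = -0.46.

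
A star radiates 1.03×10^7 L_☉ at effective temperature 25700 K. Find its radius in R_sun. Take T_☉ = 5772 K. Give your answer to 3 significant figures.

162 R_sun

R/R_☉ = √(L/L_☉) / (T/T_☉)² = √(1.03×10^7) / (4.453)²
       = 3209 / 19.83 = 161.9.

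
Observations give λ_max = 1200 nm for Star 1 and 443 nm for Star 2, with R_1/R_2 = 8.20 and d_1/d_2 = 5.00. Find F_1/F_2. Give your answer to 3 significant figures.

0.0500

Wien's law: T_1/T_2 = λ_2/λ_1 = 443/1200 = 0.3692.
L_1/L_2 = (R_1/R_2)²(T_1/T_2)⁴ = (8.20)²(0.3692)⁴ = 1.249.
F_1/F_2 = (L_1/L_2)/(d_1/d_2)² = 1.249/(5.00)² = 0.04995.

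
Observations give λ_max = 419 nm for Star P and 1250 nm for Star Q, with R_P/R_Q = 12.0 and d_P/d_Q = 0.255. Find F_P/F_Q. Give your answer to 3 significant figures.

Wien's law: T_P/T_Q = λ_Q/λ_P = 1250/419 = 2.983.
L_P/L_Q = (R_P/R_Q)²(T_P/T_Q)⁴ = (12.0)²(2.983)⁴ = 1.141×10^4.
F_P/F_Q = (L_P/L_Q)/(d_P/d_Q)² = 1.141×10^4/(0.255)² = 1.754×10^5.

1.75×10^5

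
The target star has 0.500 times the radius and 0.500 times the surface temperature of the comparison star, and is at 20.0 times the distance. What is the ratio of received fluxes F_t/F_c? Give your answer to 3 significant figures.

L_t/L_c = (R_t/R_c)²(T_t/T_c)⁴ = (0.500)² × (0.500)⁴ = 0.01562.
F_t/F_c = (L_t/L_c)/(d_t/d_c)² = 0.01562 / (20.0)² = 3.906×10^-5.

3.91×10^-5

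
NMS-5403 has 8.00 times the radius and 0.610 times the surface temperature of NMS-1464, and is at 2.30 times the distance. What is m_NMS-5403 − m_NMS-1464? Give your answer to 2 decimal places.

L_NMS-5403/L_NMS-1464 = (8.00)²(0.610)⁴ = 8.861.
F_NMS-5403/F_NMS-1464 = (L_NMS-5403/L_NMS-1464)/(d_NMS-5403/d_NMS-1464)² = 8.861/5.290 = 1.675.
m_NMS-5403 − m_NMS-1464 = −2.5 log₁₀(1.675) = -0.56.

-0.56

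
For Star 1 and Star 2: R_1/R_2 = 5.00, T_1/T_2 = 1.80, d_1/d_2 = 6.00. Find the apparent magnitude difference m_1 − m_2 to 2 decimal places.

L_1/L_2 = (5.00)²(1.80)⁴ = 262.4.
F_1/F_2 = (L_1/L_2)/(d_1/d_2)² = 262.4/36.00 = 7.290.
m_1 − m_2 = −2.5 log₁₀(7.290) = -2.16.

-2.16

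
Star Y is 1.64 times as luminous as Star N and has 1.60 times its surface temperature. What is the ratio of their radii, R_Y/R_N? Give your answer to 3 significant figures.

0.500

L ∝ R²T⁴ gives R ∝ √L / T², so
R_Y/R_N = √(1.64) / (1.60)² = 1.281 / 2.560 = 0.5002.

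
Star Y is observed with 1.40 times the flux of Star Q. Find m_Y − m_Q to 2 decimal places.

m_Y − m_Q = −2.5 log₁₀(F_Y/F_Q) = −2.5 log₁₀(1.40) = −2.5 × (0.146) = -0.365.

-0.37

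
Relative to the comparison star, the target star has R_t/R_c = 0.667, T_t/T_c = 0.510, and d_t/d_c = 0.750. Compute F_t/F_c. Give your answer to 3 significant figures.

0.0535

L_t/L_c = (R_t/R_c)²(T_t/T_c)⁴ = (0.667)² × (0.510)⁴ = 0.03010.
F_t/F_c = (L_t/L_c)/(d_t/d_c)² = 0.03010 / (0.750)² = 0.05351.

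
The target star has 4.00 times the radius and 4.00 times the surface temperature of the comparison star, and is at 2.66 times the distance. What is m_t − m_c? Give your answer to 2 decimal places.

L_t/L_c = (4.00)²(4.00)⁴ = 4096.
F_t/F_c = (L_t/L_c)/(d_t/d_c)² = 4096/7.076 = 578.9.
m_t − m_c = −2.5 log₁₀(578.9) = -6.91.

-6.91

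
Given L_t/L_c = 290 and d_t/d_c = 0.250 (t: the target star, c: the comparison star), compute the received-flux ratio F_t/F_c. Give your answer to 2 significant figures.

F = L/(4πd²), so F_t/F_c = (L_t/L_c) / (d_t/d_c)²
= 290 / (0.250)² = 290 / 0.06250 = 4640.

4.6×10^3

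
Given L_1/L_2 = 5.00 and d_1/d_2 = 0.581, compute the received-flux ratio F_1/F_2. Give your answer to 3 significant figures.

14.8

F = L/(4πd²), so F_1/F_2 = (L_1/L_2) / (d_1/d_2)²
= 5.00 / (0.581)² = 5.00 / 0.3376 = 14.81.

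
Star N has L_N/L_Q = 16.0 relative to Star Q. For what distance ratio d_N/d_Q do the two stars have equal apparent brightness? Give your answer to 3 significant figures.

4.00

Equal flux requires L_N/d_N² = L_Q/d_Q², so d_N/d_Q = √(L_N/L_Q)
= √(16.0) = 4.000.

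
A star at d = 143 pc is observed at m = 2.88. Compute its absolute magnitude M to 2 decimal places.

M = m − 5 log₁₀(d/10 pc) = 2.88 − 5 log₁₀(143/10)
  = 2.88 − 5 × 1.155 = 2.88 − 5.78 = -2.90.

-2.90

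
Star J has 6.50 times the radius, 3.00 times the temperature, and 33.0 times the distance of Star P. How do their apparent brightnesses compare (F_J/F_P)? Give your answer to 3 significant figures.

L_J/L_P = (R_J/R_P)²(T_J/T_P)⁴ = (6.50)² × (3.00)⁴ = 3422.
F_J/F_P = (L_J/L_P)/(d_J/d_P)² = 3422 / (33.0)² = 3.143.

3.14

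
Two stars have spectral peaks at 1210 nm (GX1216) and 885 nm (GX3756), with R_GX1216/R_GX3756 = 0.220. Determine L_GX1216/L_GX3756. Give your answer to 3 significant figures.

Wien's law gives T ∝ 1/λ_max, so T_GX1216/T_GX3756 = λ_GX3756/λ_GX1216 = 885/1210 = 0.7314.
Then L ∝ R²T⁴ gives L_GX1216/L_GX3756 = (0.220)² × (0.7314)⁴ = 0.04840 × 0.2862 = 0.01385.

0.0139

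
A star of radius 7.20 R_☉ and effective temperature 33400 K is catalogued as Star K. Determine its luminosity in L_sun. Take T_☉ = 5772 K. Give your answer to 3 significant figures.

L/L_☉ = (R/R_☉)² (T/T_☉)⁴ = (7.20)² × (33400/5772)⁴
       = 51.84 × (5.787)⁴ = 51.84 × 1121 = 5.812×10^4.

5.81×10^4 L_sun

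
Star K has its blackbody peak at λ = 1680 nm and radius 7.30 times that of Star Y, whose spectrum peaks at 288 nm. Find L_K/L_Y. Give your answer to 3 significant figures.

0.0460

Wien's law gives T ∝ 1/λ_max, so T_K/T_Y = λ_Y/λ_K = 288/1680 = 0.1714.
Then L ∝ R²T⁴ gives L_K/L_Y = (7.30)² × (0.1714)⁴ = 53.29 × 8.636×10^-4 = 0.04602.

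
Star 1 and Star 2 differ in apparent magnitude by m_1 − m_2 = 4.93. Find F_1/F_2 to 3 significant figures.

F_1/F_2 = 10^(−(m_1 − m_2)/2.5) = 10^(-4.93/2.5) = 10^-1.972 = 0.01067.

0.0107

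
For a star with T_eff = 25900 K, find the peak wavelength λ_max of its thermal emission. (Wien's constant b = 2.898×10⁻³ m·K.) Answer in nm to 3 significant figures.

112 nm

λ_max = b/T = 2.898×10⁻³ / 25900 = 1.12×10^-7 m = 111.9 nm.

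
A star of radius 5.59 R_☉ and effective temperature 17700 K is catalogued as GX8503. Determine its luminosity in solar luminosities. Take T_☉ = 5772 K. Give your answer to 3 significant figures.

L/L_☉ = (R/R_☉)² (T/T_☉)⁴ = (5.59)² × (17700/5772)⁴
       = 31.25 × (3.067)⁴ = 31.25 × 88.43 = 2763.

2.76×10^3 solar luminosities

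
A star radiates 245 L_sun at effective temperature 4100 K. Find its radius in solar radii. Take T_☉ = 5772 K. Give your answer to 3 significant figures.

31.0 solar radii

R/R_☉ = √(L/L_☉) / (T/T_☉)² = √(245) / (0.7103)²
       = 15.65 / 0.5046 = 31.02.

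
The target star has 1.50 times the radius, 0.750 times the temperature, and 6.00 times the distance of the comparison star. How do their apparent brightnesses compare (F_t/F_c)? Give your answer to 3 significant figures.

L_t/L_c = (R_t/R_c)²(T_t/T_c)⁴ = (1.50)² × (0.750)⁴ = 0.7119.
F_t/F_c = (L_t/L_c)/(d_t/d_c)² = 0.7119 / (6.00)² = 0.01978.

0.0198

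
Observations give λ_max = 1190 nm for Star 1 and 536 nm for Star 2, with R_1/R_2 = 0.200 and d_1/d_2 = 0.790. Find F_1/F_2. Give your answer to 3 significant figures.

0.00264

Wien's law: T_1/T_2 = λ_2/λ_1 = 536/1190 = 0.4504.
L_1/L_2 = (R_1/R_2)²(T_1/T_2)⁴ = (0.200)²(0.4504)⁴ = 0.001646.
F_1/F_2 = (L_1/L_2)/(d_1/d_2)² = 0.001646/(0.790)² = 0.002638.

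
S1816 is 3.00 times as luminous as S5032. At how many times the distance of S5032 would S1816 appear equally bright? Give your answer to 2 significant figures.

1.7

Equal flux requires L_S1816/d_S1816² = L_S5032/d_S5032², so d_S1816/d_S5032 = √(L_S1816/L_S5032)
= √(3.00) = 1.732.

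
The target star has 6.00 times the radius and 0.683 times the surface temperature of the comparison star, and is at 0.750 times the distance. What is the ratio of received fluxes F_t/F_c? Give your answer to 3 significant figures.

13.9

L_t/L_c = (R_t/R_c)²(T_t/T_c)⁴ = (6.00)² × (0.683)⁴ = 7.834.
F_t/F_c = (L_t/L_c)/(d_t/d_c)² = 7.834 / (0.750)² = 13.93.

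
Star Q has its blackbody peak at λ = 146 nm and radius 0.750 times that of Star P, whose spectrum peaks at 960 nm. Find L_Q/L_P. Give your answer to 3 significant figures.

1.05×10^3

Wien's law gives T ∝ 1/λ_max, so T_Q/T_P = λ_P/λ_Q = 960/146 = 6.575.
Then L ∝ R²T⁴ gives L_Q/L_P = (0.750)² × (6.575)⁴ = 0.5625 × 1869 = 1051.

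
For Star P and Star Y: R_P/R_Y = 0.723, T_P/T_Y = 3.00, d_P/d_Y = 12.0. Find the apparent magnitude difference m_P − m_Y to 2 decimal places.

L_P/L_Y = (0.723)²(3.00)⁴ = 42.34.
F_P/F_Y = (L_P/L_Y)/(d_P/d_Y)² = 42.34/144.0 = 0.2940.
m_P − m_Y = −2.5 log₁₀(0.2940) = 1.33.

1.33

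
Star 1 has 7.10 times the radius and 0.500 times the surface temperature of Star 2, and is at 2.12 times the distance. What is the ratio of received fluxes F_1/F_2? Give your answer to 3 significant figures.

L_1/L_2 = (R_1/R_2)²(T_1/T_2)⁴ = (7.10)² × (0.500)⁴ = 3.151.
F_1/F_2 = (L_1/L_2)/(d_1/d_2)² = 3.151 / (2.12)² = 0.7010.

0.701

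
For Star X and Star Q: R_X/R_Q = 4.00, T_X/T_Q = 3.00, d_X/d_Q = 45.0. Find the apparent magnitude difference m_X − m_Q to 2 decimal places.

L_X/L_Q = (4.00)²(3.00)⁴ = 1296.
F_X/F_Q = (L_X/L_Q)/(d_X/d_Q)² = 1296/2025 = 0.6400.
m_X − m_Q = −2.5 log₁₀(0.6400) = 0.48.

0.48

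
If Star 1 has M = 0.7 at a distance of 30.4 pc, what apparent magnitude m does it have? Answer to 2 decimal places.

3.11

m = M + 5 log₁₀(d/10 pc) = 0.7 + 5 log₁₀(30.4/10)
  = 0.7 + 5 × 0.483 = 0.7 + 2.41 = 3.11.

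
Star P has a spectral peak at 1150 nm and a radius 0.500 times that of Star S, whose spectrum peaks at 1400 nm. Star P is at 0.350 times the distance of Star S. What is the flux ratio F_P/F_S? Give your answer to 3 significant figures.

4.48

Wien's law: T_P/T_S = λ_S/λ_P = 1400/1150 = 1.217.
L_P/L_S = (R_P/R_S)²(T_P/T_S)⁴ = (0.500)²(1.217)⁴ = 0.5491.
F_P/F_S = (L_P/L_S)/(d_P/d_S)² = 0.5491/(0.350)² = 4.483.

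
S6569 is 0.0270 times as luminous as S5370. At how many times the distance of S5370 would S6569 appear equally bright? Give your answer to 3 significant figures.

0.164

Equal flux requires L_S6569/d_S6569² = L_S5370/d_S5370², so d_S6569/d_S5370 = √(L_S6569/L_S5370)
= √(0.0270) = 0.1643.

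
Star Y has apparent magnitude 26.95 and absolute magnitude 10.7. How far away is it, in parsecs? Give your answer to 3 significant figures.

m − M = 5 log₁₀(d/10 pc)
26.95 − (10.7) = 16.25 = 5 log₁₀(d/10)
d = 10 × 10^(16.25/5) = 10 × 10^3.250 = 1.778×10^4 pc.

1.78×10^4 pc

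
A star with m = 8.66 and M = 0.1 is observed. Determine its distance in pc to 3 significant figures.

m − M = 5 log₁₀(d/10 pc)
8.66 − (0.1) = 8.56 = 5 log₁₀(d/10)
d = 10 × 10^(8.56/5) = 10 × 10^1.712 = 515.2 pc.

515 pc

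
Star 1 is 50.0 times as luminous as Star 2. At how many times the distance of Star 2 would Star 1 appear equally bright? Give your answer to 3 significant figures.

7.07

Equal flux requires L_1/d_1² = L_2/d_2², so d_1/d_2 = √(L_1/L_2)
= √(50.0) = 7.071.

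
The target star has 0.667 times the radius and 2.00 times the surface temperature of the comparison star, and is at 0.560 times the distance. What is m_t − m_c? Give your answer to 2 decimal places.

-3.39

L_t/L_c = (0.667)²(2.00)⁴ = 7.118.
F_t/F_c = (L_t/L_c)/(d_t/d_c)² = 7.118/0.3136 = 22.70.
m_t − m_c = −2.5 log₁₀(22.70) = -3.39.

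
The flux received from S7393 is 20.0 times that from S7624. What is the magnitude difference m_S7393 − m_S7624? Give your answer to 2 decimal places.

m_S7393 − m_S7624 = −2.5 log₁₀(F_S7393/F_S7624) = −2.5 log₁₀(20.0) = −2.5 × (1.301) = -3.253.

-3.25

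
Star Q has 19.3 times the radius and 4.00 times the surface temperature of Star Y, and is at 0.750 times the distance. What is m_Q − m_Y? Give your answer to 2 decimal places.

L_Q/L_Y = (19.3)²(4.00)⁴ = 9.536×10^4.
F_Q/F_Y = (L_Q/L_Y)/(d_Q/d_Y)² = 9.536×10^4/0.5625 = 1.695×10^5.
m_Q − m_Y = −2.5 log₁₀(1.695×10^5) = -13.07.

-13.07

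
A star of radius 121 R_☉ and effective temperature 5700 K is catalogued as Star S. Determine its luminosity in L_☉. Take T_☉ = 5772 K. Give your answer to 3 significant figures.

1.39×10^4 L_☉

L/L_☉ = (R/R_☉)² (T/T_☉)⁴ = (121)² × (5700/5772)⁴
       = 1.464×10^4 × (0.9875)⁴ = 1.464×10^4 × 0.9510 = 1.392×10^4.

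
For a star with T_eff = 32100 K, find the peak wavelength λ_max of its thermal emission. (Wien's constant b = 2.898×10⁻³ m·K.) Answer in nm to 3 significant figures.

90.3 nm

λ_max = b/T = 2.898×10⁻³ / 32100 = 9.03×10^-8 m = 90.28 nm.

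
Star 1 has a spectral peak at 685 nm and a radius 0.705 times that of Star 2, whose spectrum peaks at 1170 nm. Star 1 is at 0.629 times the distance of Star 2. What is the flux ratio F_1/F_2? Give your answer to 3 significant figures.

Wien's law: T_1/T_2 = λ_2/λ_1 = 1170/685 = 1.708.
L_1/L_2 = (R_1/R_2)²(T_1/T_2)⁴ = (0.705)²(1.708)⁴ = 4.230.
F_1/F_2 = (L_1/L_2)/(d_1/d_2)² = 4.230/(0.629)² = 10.69.

10.7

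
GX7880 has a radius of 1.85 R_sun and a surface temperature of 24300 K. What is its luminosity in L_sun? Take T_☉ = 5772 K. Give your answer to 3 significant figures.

1.08×10^3 L_sun

L/L_☉ = (R/R_☉)² (T/T_☉)⁴ = (1.85)² × (24300/5772)⁴
       = 3.423 × (4.210)⁴ = 3.423 × 314.1 = 1075.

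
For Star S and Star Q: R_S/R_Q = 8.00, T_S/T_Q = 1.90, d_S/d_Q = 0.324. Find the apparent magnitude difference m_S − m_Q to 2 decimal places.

L_S/L_Q = (8.00)²(1.90)⁴ = 834.1.
F_S/F_Q = (L_S/L_Q)/(d_S/d_Q)² = 834.1/0.1050 = 7945.
m_S − m_Q = −2.5 log₁₀(7945) = -9.75.

-9.75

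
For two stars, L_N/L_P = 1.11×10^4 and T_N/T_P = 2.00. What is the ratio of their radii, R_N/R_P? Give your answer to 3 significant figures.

26.3

L ∝ R²T⁴ gives R ∝ √L / T², so
R_N/R_P = √(1.11×10^4) / (2.00)² = 105.4 / 4.000 = 26.34.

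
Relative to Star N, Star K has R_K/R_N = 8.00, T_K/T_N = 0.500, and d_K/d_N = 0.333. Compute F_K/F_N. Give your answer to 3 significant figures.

L_K/L_N = (R_K/R_N)²(T_K/T_N)⁴ = (8.00)² × (0.500)⁴ = 4.000.
F_K/F_N = (L_K/L_N)/(d_K/d_N)² = 4.000 / (0.333)² = 36.07.

36.1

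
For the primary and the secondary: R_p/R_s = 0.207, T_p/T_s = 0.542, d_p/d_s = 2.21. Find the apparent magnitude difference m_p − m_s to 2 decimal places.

L_p/L_s = (0.207)²(0.542)⁴ = 0.003698.
F_p/F_s = (L_p/L_s)/(d_p/d_s)² = 0.003698/4.884 = 7.571×10^-4.
m_p − m_s = −2.5 log₁₀(7.571×10^-4) = 7.80.

7.80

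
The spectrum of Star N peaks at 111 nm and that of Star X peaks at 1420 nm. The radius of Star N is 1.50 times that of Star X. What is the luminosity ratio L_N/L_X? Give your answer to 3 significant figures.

6.03×10^4

Wien's law gives T ∝ 1/λ_max, so T_N/T_X = λ_X/λ_N = 1420/111 = 12.79.
Then L ∝ R²T⁴ gives L_N/L_X = (1.50)² × (12.79)⁴ = 2.250 × 2.678×10^4 = 6.026×10^4.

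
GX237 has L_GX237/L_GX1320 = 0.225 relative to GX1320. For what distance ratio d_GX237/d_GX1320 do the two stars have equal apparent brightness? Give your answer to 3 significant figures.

0.474

Equal flux requires L_GX237/d_GX237² = L_GX1320/d_GX1320², so d_GX237/d_GX1320 = √(L_GX237/L_GX1320)
= √(0.225) = 0.4743.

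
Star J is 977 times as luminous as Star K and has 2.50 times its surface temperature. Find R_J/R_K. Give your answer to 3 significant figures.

L ∝ R²T⁴ gives R ∝ √L / T², so
R_J/R_K = √(977) / (2.50)² = 31.26 / 6.250 = 5.001.

5.00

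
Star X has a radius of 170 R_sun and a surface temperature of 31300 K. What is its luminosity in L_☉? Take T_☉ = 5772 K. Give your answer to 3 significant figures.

L/L_☉ = (R/R_☉)² (T/T_☉)⁴ = (170)² × (31300/5772)⁴
       = 2.890×10^4 × (5.423)⁴ = 2.890×10^4 × 864.7 = 2.499×10^7.

2.50×10^7 L_☉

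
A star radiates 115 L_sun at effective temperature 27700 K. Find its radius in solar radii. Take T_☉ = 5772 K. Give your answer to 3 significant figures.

0.466 solar radii

R/R_☉ = √(L/L_☉) / (T/T_☉)² = √(115) / (4.799)²
       = 10.72 / 23.03 = 0.4656.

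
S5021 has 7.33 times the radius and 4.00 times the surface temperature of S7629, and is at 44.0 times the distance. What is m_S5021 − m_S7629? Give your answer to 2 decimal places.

L_S5021/L_S7629 = (7.33)²(4.00)⁴ = 1.375×10^4.
F_S5021/F_S7629 = (L_S5021/L_S7629)/(d_S5021/d_S7629)² = 1.375×10^4/1936 = 7.105.
m_S5021 − m_S7629 = −2.5 log₁₀(7.105) = -2.13.

-2.13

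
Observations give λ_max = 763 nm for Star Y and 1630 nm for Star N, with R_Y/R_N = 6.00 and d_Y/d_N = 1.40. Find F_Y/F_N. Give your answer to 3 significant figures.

383

Wien's law: T_Y/T_N = λ_N/λ_Y = 1630/763 = 2.136.
L_Y/L_N = (R_Y/R_N)²(T_Y/T_N)⁴ = (6.00)²(2.136)⁴ = 749.8.
F_Y/F_N = (L_Y/L_N)/(d_Y/d_N)² = 749.8/(1.40)² = 382.6.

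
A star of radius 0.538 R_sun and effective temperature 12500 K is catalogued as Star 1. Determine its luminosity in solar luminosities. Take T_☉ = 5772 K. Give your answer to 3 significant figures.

6.37 solar luminosities

L/L_☉ = (R/R_☉)² (T/T_☉)⁴ = (0.538)² × (12500/5772)⁴
       = 0.2894 × (2.166)⁴ = 0.2894 × 22.00 = 6.366.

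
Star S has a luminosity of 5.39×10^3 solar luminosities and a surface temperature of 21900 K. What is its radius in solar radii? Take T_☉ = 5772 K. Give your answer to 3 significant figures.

R/R_☉ = √(L/L_☉) / (T/T_☉)² = √(5.39×10^3) / (3.794)²
       = 73.42 / 14.40 = 5.100.

5.10 solar radii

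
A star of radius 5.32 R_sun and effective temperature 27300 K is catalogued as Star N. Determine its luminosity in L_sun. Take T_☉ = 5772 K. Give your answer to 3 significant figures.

1.42×10^4 L_sun

L/L_☉ = (R/R_☉)² (T/T_☉)⁴ = (5.32)² × (27300/5772)⁴
       = 28.30 × (4.730)⁴ = 28.30 × 500.4 = 1.416×10^4.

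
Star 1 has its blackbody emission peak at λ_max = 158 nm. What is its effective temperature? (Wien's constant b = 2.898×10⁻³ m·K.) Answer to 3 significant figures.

T = b/λ_max = 2.898×10⁻³ / (158×10⁻⁹) = 1.834×10^4 K.

1.83×10^4 K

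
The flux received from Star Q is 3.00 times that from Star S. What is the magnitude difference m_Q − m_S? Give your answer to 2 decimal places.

m_Q − m_S = −2.5 log₁₀(F_Q/F_S) = −2.5 log₁₀(3.00) = −2.5 × (0.477) = -1.193.

-1.19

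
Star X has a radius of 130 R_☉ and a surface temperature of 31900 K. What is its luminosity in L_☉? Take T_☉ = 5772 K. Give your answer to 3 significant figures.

1.58×10^7 L_☉

L/L_☉ = (R/R_☉)² (T/T_☉)⁴ = (130)² × (31900/5772)⁴
       = 1.690×10^4 × (5.527)⁴ = 1.690×10^4 × 932.9 = 1.577×10^7.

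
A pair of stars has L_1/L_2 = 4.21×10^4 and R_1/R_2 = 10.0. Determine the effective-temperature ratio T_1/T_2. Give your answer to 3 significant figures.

4.53

L ∝ R²T⁴ gives T ∝ (L/R²)^(1/4), so
T_1/T_2 = (4.21×10^4 / 10.0²)^(1/4) = (421.0)^(1/4) = 4.530.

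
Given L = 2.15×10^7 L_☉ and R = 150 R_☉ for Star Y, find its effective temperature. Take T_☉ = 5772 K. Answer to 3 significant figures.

T/T_☉ = (L/L_☉)^(1/4) / (R/R_☉)^(1/2)
T = 5772 × (2.15×10^7)^(1/4) / √(150) = 5772 × 68.09 / 12.25 = 3.209×10^4 K.

3.21×10^4 K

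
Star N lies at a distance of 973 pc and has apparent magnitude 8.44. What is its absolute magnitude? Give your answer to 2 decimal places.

-1.50

M = m − 5 log₁₀(d/10 pc) = 8.44 − 5 log₁₀(973/10)
  = 8.44 − 5 × 1.988 = 8.44 − 9.94 = -1.50.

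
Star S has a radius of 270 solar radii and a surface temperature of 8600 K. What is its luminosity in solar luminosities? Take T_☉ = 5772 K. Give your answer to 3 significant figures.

L/L_☉ = (R/R_☉)² (T/T_☉)⁴ = (270)² × (8600/5772)⁴
       = 7.290×10^4 × (1.490)⁴ = 7.290×10^4 × 4.928 = 3.593×10^5.

3.59×10^5 solar luminosities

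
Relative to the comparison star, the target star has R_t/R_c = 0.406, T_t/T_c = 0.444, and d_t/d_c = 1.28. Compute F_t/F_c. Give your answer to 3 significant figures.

L_t/L_c = (R_t/R_c)²(T_t/T_c)⁴ = (0.406)² × (0.444)⁴ = 0.006406.
F_t/F_c = (L_t/L_c)/(d_t/d_c)² = 0.006406 / (1.28)² = 0.003910.

0.00391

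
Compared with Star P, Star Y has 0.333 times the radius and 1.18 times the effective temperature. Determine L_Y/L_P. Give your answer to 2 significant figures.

From the Stefan–Boltzmann law, L ∝ R²T⁴, so
L_Y/L_P = (R_Y/R_P)² (T_Y/T_P)⁴ = (0.333)² × (1.18)⁴ = 0.1109 × 1.939 = 0.2150.

0.21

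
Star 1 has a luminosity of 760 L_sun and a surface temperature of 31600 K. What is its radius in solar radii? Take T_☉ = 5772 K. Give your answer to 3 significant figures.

R/R_☉ = √(L/L_☉) / (T/T_☉)² = √(760) / (5.475)²
       = 27.57 / 29.97 = 0.9198.

0.920 solar radii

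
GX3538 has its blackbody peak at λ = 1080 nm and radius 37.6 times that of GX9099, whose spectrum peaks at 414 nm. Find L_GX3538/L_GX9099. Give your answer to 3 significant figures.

30.5

Wien's law gives T ∝ 1/λ_max, so T_GX3538/T_GX9099 = λ_GX9099/λ_GX3538 = 414/1080 = 0.3833.
Then L ∝ R²T⁴ gives L_GX3538/L_GX9099 = (37.6)² × (0.3833)⁴ = 1414 × 0.02159 = 30.53.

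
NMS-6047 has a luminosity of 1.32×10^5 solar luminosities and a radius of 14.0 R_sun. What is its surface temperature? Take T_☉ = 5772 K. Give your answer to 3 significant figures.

T/T_☉ = (L/L_☉)^(1/4) / (R/R_☉)^(1/2)
T = 5772 × (1.32×10^5)^(1/4) / √(14.0) = 5772 × 19.06 / 3.742 = 2.940×10^4 K.

2.94×10^4 K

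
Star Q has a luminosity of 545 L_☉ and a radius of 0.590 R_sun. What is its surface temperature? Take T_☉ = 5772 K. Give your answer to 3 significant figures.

T/T_☉ = (L/L_☉)^(1/4) / (R/R_☉)^(1/2)
T = 5772 × (545)^(1/4) / √(0.590) = 5772 × 4.832 / 0.7681 = 3.631×10^4 K.

3.63×10^4 K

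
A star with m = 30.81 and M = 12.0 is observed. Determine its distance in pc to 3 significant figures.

m − M = 5 log₁₀(d/10 pc)
30.81 − (12.0) = 18.81 = 5 log₁₀(d/10)
d = 10 × 10^(18.81/5) = 10 × 10^3.762 = 5.781×10^4 pc.

5.78×10^4 pc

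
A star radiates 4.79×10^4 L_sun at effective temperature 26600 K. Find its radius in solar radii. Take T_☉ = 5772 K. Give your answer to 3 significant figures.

R/R_☉ = √(L/L_☉) / (T/T_☉)² = √(4.79×10^4) / (4.608)²
       = 218.9 / 21.24 = 10.31.

10.3 solar radii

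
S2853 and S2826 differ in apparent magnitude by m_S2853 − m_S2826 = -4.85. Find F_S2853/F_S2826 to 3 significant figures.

87.1

F_S2853/F_S2826 = 10^(−(m_S2853 − m_S2826)/2.5) = 10^(4.85/2.5) = 10^1.940 = 87.10.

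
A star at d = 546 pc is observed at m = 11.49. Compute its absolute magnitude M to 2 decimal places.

2.80

M = m − 5 log₁₀(d/10 pc) = 11.49 − 5 log₁₀(546/10)
  = 11.49 − 5 × 1.737 = 11.49 − 8.69 = 2.80.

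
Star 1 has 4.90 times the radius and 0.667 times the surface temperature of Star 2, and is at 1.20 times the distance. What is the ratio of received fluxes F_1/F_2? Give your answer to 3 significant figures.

3.30

L_1/L_2 = (R_1/R_2)²(T_1/T_2)⁴ = (4.90)² × (0.667)⁴ = 4.752.
F_1/F_2 = (L_1/L_2)/(d_1/d_2)² = 4.752 / (1.20)² = 3.300.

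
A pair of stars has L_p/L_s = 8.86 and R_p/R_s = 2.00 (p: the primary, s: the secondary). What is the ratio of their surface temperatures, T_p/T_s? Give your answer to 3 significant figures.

1.22

L ∝ R²T⁴ gives T ∝ (L/R²)^(1/4), so
T_p/T_s = (8.86 / 2.00²)^(1/4) = (2.215)^(1/4) = 1.220.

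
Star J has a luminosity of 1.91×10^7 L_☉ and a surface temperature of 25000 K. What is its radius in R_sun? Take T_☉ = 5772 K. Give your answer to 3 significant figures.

233 R_sun

R/R_☉ = √(L/L_☉) / (T/T_☉)² = √(1.91×10^7) / (4.331)²
       = 4370 / 18.76 = 233.0.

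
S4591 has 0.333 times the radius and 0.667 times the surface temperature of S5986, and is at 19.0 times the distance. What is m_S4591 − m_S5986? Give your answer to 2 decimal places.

L_S4591/L_S5986 = (0.333)²(0.667)⁴ = 0.02195.
F_S4591/F_S5986 = (L_S4591/L_S5986)/(d_S4591/d_S5986)² = 0.02195/361.0 = 6.080×10^-5.
m_S4591 − m_S5986 = −2.5 log₁₀(6.080×10^-5) = 10.54.

10.54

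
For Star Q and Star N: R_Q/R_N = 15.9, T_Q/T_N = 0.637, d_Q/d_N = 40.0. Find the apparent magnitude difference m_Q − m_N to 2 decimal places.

L_Q/L_N = (15.9)²(0.637)⁴ = 41.62.
F_Q/F_N = (L_Q/L_N)/(d_Q/d_N)² = 41.62/1600 = 0.02602.
m_Q − m_N = −2.5 log₁₀(0.02602) = 3.96.

3.96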